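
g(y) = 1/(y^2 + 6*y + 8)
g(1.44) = 0.05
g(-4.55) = 0.71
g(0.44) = 0.09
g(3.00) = 0.03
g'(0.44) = -0.06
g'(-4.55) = 1.58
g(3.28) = 0.03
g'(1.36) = -0.03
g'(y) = (-2*y - 6)/(y^2 + 6*y + 8)^2 = 2*(-y - 3)/(y^2 + 6*y + 8)^2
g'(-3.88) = 34.58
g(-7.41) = 0.05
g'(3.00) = -0.01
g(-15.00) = 0.01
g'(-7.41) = 0.03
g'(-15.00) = 0.00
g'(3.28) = -0.01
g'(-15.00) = 0.00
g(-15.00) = 0.01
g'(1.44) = -0.03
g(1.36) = 0.06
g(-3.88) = -4.43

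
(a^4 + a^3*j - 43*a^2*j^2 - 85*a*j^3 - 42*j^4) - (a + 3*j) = a^4 + a^3*j - 43*a^2*j^2 - 85*a*j^3 - a - 42*j^4 - 3*j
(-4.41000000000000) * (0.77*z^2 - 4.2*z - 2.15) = -3.3957*z^2 + 18.522*z + 9.4815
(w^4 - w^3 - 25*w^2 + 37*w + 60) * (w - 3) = w^5 - 4*w^4 - 22*w^3 + 112*w^2 - 51*w - 180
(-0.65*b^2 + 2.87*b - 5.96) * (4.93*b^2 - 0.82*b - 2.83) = -3.2045*b^4 + 14.6821*b^3 - 29.8967*b^2 - 3.2349*b + 16.8668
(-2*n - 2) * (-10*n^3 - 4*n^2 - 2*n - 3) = 20*n^4 + 28*n^3 + 12*n^2 + 10*n + 6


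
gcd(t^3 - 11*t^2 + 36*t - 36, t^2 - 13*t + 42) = t - 6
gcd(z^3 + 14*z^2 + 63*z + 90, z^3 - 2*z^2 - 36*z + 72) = z + 6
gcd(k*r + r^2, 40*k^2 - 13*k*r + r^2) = 1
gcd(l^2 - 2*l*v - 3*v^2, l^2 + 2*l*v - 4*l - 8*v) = 1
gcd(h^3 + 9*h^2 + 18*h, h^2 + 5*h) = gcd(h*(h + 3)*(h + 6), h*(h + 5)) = h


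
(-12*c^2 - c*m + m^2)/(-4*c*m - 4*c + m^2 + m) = (3*c + m)/(m + 1)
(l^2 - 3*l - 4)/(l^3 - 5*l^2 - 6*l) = (l - 4)/(l*(l - 6))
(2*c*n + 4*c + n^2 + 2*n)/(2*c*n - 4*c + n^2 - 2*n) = (n + 2)/(n - 2)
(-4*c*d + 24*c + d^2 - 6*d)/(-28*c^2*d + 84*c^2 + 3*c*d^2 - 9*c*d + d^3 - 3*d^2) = (d - 6)/(7*c*d - 21*c + d^2 - 3*d)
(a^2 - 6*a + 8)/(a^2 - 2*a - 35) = (-a^2 + 6*a - 8)/(-a^2 + 2*a + 35)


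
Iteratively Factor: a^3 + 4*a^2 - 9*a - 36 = (a + 3)*(a^2 + a - 12) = (a + 3)*(a + 4)*(a - 3)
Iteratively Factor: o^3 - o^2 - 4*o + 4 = (o - 1)*(o^2 - 4) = (o - 1)*(o + 2)*(o - 2)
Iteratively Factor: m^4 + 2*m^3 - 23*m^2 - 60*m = (m)*(m^3 + 2*m^2 - 23*m - 60) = m*(m - 5)*(m^2 + 7*m + 12) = m*(m - 5)*(m + 4)*(m + 3)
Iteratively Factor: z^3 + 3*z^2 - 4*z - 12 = (z + 3)*(z^2 - 4) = (z + 2)*(z + 3)*(z - 2)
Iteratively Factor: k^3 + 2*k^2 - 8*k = (k)*(k^2 + 2*k - 8) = k*(k - 2)*(k + 4)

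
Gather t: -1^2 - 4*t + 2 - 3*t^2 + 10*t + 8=-3*t^2 + 6*t + 9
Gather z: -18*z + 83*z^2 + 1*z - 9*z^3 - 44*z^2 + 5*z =-9*z^3 + 39*z^2 - 12*z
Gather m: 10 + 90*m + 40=90*m + 50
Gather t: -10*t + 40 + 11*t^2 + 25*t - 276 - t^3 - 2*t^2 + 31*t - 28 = -t^3 + 9*t^2 + 46*t - 264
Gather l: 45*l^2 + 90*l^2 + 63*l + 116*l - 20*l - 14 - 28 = 135*l^2 + 159*l - 42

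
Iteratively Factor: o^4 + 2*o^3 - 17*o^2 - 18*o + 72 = (o + 3)*(o^3 - o^2 - 14*o + 24) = (o - 3)*(o + 3)*(o^2 + 2*o - 8) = (o - 3)*(o + 3)*(o + 4)*(o - 2)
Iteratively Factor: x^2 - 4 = (x + 2)*(x - 2)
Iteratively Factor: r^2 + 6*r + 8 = (r + 4)*(r + 2)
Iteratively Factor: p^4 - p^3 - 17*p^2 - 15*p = (p + 1)*(p^3 - 2*p^2 - 15*p) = p*(p + 1)*(p^2 - 2*p - 15) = p*(p - 5)*(p + 1)*(p + 3)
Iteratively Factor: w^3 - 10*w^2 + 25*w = (w)*(w^2 - 10*w + 25) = w*(w - 5)*(w - 5)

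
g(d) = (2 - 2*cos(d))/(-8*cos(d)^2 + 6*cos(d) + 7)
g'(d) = (2 - 2*cos(d))*(-16*sin(d)*cos(d) + 6*sin(d))/(-8*cos(d)^2 + 6*cos(d) + 7)^2 + 2*sin(d)/(-8*cos(d)^2 + 6*cos(d) + 7) = 2*(8*cos(d)^2 - 16*cos(d) + 13)*sin(d)/(8*sin(d)^2 + 6*cos(d) - 1)^2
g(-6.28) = 0.00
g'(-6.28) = 0.00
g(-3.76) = -1.13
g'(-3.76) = 3.55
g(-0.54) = 0.05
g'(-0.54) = -0.14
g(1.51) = 0.26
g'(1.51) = 0.45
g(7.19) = 0.10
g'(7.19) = 0.17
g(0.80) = 0.08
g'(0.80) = 0.15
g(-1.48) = 0.24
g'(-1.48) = -0.41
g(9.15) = -0.63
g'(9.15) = 0.51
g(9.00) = -0.75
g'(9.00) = 1.08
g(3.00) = -0.59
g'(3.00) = 0.23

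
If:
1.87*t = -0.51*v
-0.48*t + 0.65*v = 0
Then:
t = 0.00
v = 0.00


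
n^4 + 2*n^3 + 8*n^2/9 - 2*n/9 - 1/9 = (n - 1/3)*(n + 1/3)*(n + 1)^2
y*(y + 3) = y^2 + 3*y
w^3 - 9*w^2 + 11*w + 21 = (w - 7)*(w - 3)*(w + 1)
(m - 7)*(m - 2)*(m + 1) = m^3 - 8*m^2 + 5*m + 14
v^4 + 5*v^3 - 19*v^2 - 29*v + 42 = (v - 3)*(v - 1)*(v + 2)*(v + 7)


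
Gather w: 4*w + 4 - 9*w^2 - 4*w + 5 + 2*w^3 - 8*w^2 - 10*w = 2*w^3 - 17*w^2 - 10*w + 9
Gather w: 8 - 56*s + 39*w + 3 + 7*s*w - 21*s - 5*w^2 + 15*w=-77*s - 5*w^2 + w*(7*s + 54) + 11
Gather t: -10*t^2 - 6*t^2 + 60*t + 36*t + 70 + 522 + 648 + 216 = -16*t^2 + 96*t + 1456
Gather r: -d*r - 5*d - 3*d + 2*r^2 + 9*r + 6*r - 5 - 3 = -8*d + 2*r^2 + r*(15 - d) - 8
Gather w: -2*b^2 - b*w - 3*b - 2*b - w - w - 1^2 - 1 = -2*b^2 - 5*b + w*(-b - 2) - 2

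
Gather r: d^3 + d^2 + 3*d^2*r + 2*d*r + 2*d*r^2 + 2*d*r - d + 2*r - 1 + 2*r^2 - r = d^3 + d^2 - d + r^2*(2*d + 2) + r*(3*d^2 + 4*d + 1) - 1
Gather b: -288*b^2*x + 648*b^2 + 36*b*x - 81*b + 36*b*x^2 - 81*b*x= b^2*(648 - 288*x) + b*(36*x^2 - 45*x - 81)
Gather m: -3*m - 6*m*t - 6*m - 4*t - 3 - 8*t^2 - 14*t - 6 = m*(-6*t - 9) - 8*t^2 - 18*t - 9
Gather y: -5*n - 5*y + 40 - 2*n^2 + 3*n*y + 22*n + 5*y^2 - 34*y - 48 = -2*n^2 + 17*n + 5*y^2 + y*(3*n - 39) - 8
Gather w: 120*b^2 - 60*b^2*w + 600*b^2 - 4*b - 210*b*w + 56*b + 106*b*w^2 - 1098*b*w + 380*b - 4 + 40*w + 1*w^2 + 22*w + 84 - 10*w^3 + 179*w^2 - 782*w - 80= 720*b^2 + 432*b - 10*w^3 + w^2*(106*b + 180) + w*(-60*b^2 - 1308*b - 720)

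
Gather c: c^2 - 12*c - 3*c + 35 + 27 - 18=c^2 - 15*c + 44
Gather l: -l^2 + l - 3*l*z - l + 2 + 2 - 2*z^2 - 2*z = -l^2 - 3*l*z - 2*z^2 - 2*z + 4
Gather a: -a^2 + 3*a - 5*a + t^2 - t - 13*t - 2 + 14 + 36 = -a^2 - 2*a + t^2 - 14*t + 48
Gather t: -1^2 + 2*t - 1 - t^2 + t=-t^2 + 3*t - 2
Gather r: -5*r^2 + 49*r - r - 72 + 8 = -5*r^2 + 48*r - 64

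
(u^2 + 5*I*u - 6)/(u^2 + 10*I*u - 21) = (u + 2*I)/(u + 7*I)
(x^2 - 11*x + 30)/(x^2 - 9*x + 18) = (x - 5)/(x - 3)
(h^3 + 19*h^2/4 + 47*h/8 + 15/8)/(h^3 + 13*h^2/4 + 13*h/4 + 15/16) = 2*(h + 3)/(2*h + 3)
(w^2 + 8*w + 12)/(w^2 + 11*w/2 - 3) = 2*(w + 2)/(2*w - 1)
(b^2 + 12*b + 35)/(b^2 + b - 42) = (b + 5)/(b - 6)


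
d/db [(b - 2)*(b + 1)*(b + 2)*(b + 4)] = 4*b^3 + 15*b^2 - 20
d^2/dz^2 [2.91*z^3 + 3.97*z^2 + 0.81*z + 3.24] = 17.46*z + 7.94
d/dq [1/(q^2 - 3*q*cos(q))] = (-3*q*sin(q) - 2*q + 3*cos(q))/(q^2*(q - 3*cos(q))^2)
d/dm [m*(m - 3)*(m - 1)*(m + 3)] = 4*m^3 - 3*m^2 - 18*m + 9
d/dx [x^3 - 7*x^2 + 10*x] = 3*x^2 - 14*x + 10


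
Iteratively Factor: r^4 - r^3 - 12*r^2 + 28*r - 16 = (r - 2)*(r^3 + r^2 - 10*r + 8) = (r - 2)*(r + 4)*(r^2 - 3*r + 2) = (r - 2)*(r - 1)*(r + 4)*(r - 2)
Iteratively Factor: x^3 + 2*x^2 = (x)*(x^2 + 2*x) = x^2*(x + 2)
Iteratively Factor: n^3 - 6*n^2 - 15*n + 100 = (n - 5)*(n^2 - n - 20) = (n - 5)*(n + 4)*(n - 5)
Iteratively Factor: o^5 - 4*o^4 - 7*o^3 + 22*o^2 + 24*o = (o)*(o^4 - 4*o^3 - 7*o^2 + 22*o + 24) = o*(o - 4)*(o^3 - 7*o - 6) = o*(o - 4)*(o - 3)*(o^2 + 3*o + 2) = o*(o - 4)*(o - 3)*(o + 1)*(o + 2)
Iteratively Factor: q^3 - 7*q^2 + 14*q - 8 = (q - 2)*(q^2 - 5*q + 4) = (q - 2)*(q - 1)*(q - 4)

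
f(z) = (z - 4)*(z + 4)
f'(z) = 2*z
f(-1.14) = -14.70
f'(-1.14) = -2.28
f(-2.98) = -7.12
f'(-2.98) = -5.96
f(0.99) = -15.02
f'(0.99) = 1.98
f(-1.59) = -13.47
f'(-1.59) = -3.18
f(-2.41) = -10.19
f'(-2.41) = -4.82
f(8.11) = 49.77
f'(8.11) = 16.22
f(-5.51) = 14.36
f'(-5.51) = -11.02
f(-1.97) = -12.12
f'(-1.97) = -3.94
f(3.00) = -7.00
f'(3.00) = 6.00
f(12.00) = 128.00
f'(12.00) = 24.00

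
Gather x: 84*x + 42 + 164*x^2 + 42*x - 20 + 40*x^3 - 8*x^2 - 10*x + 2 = 40*x^3 + 156*x^2 + 116*x + 24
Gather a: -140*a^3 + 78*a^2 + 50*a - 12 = -140*a^3 + 78*a^2 + 50*a - 12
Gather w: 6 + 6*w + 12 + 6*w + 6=12*w + 24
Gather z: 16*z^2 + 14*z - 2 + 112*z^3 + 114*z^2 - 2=112*z^3 + 130*z^2 + 14*z - 4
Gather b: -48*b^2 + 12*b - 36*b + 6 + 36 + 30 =-48*b^2 - 24*b + 72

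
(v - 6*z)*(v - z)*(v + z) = v^3 - 6*v^2*z - v*z^2 + 6*z^3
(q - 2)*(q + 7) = q^2 + 5*q - 14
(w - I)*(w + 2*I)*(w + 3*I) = w^3 + 4*I*w^2 - w + 6*I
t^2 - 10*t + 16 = (t - 8)*(t - 2)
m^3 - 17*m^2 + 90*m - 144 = (m - 8)*(m - 6)*(m - 3)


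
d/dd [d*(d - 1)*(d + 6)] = 3*d^2 + 10*d - 6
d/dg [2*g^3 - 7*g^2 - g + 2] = 6*g^2 - 14*g - 1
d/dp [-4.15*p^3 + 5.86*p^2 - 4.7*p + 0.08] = -12.45*p^2 + 11.72*p - 4.7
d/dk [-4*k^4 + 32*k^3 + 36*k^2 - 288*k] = -16*k^3 + 96*k^2 + 72*k - 288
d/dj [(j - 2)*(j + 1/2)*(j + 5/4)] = 3*j^2 - j/2 - 23/8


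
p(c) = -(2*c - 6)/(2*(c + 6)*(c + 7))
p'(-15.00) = 0.05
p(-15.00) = 0.25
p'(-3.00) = -0.38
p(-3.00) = 0.50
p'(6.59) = -0.00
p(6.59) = -0.02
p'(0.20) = -0.04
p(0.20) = 0.06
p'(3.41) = -0.01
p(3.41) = -0.00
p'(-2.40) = -0.22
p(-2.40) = 0.33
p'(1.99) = -0.02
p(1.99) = 0.01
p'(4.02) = -0.01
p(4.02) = -0.01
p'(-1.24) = -0.10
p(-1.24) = 0.15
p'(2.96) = -0.01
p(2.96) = 0.00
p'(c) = -1/((c + 6)*(c + 7)) + (2*c - 6)/(2*(c + 6)*(c + 7)^2) + (2*c - 6)/(2*(c + 6)^2*(c + 7))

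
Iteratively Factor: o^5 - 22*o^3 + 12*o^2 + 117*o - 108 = (o - 3)*(o^4 + 3*o^3 - 13*o^2 - 27*o + 36) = (o - 3)*(o - 1)*(o^3 + 4*o^2 - 9*o - 36) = (o - 3)*(o - 1)*(o + 3)*(o^2 + o - 12) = (o - 3)*(o - 1)*(o + 3)*(o + 4)*(o - 3)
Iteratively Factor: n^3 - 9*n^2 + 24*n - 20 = (n - 2)*(n^2 - 7*n + 10) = (n - 5)*(n - 2)*(n - 2)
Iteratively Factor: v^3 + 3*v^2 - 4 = (v + 2)*(v^2 + v - 2) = (v + 2)^2*(v - 1)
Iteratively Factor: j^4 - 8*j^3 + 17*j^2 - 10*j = (j - 5)*(j^3 - 3*j^2 + 2*j) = (j - 5)*(j - 2)*(j^2 - j) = (j - 5)*(j - 2)*(j - 1)*(j)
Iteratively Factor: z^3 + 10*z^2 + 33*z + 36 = (z + 4)*(z^2 + 6*z + 9) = (z + 3)*(z + 4)*(z + 3)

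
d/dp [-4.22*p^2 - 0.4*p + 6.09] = -8.44*p - 0.4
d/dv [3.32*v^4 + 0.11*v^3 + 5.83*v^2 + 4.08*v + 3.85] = 13.28*v^3 + 0.33*v^2 + 11.66*v + 4.08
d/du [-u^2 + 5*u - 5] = 5 - 2*u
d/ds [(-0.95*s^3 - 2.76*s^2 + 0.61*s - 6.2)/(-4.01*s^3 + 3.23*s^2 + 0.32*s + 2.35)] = (-1.77635683940025e-15*s^5 - 14.1361*s^4 + 4.2842*s^3 - 84.137*s^2 + 27.08*s + 3.4175)/(16.0801*s^6 - 25.9046*s^5 + 7.8665*s^4 - 16.7798*s^3 + 15.2834*s^2 + 1.504*s + 5.5225)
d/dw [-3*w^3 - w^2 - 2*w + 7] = -9*w^2 - 2*w - 2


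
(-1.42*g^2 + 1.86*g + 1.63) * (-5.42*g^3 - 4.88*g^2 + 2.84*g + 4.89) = 7.6964*g^5 - 3.1516*g^4 - 21.9442*g^3 - 9.6158*g^2 + 13.7246*g + 7.9707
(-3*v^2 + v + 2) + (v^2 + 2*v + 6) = -2*v^2 + 3*v + 8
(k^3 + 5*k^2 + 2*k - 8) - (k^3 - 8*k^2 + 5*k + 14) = 13*k^2 - 3*k - 22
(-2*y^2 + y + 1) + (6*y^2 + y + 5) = 4*y^2 + 2*y + 6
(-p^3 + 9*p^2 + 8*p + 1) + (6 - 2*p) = -p^3 + 9*p^2 + 6*p + 7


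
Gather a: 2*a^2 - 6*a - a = 2*a^2 - 7*a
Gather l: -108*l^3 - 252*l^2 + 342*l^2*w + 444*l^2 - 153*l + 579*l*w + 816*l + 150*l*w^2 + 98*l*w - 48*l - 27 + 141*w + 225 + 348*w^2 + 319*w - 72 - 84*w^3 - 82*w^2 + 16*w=-108*l^3 + l^2*(342*w + 192) + l*(150*w^2 + 677*w + 615) - 84*w^3 + 266*w^2 + 476*w + 126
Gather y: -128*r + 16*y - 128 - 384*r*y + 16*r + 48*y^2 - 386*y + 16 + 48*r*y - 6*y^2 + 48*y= -112*r + 42*y^2 + y*(-336*r - 322) - 112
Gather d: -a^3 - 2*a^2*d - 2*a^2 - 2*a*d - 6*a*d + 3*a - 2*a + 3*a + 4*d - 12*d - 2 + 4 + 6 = -a^3 - 2*a^2 + 4*a + d*(-2*a^2 - 8*a - 8) + 8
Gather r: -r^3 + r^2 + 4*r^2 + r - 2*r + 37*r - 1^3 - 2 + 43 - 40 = -r^3 + 5*r^2 + 36*r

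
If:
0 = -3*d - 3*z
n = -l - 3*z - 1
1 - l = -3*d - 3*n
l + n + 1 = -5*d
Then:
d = 0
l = -1/2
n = -1/2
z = 0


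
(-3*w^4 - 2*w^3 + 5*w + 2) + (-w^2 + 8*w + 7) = -3*w^4 - 2*w^3 - w^2 + 13*w + 9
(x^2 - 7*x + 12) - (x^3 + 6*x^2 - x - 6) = -x^3 - 5*x^2 - 6*x + 18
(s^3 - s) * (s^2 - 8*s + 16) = s^5 - 8*s^4 + 15*s^3 + 8*s^2 - 16*s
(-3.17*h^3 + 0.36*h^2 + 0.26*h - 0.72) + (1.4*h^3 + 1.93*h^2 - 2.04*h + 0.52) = -1.77*h^3 + 2.29*h^2 - 1.78*h - 0.2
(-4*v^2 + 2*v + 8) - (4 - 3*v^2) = -v^2 + 2*v + 4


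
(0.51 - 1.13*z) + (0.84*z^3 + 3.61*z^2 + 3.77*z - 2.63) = 0.84*z^3 + 3.61*z^2 + 2.64*z - 2.12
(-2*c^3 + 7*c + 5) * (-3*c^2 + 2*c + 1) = 6*c^5 - 4*c^4 - 23*c^3 - c^2 + 17*c + 5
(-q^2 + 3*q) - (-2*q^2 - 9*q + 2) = q^2 + 12*q - 2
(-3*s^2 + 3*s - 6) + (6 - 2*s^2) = -5*s^2 + 3*s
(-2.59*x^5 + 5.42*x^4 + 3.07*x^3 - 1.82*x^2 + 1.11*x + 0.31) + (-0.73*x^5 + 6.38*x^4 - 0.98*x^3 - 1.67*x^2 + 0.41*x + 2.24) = -3.32*x^5 + 11.8*x^4 + 2.09*x^3 - 3.49*x^2 + 1.52*x + 2.55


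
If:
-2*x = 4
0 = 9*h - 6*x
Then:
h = -4/3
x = -2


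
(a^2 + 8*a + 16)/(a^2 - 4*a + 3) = (a^2 + 8*a + 16)/(a^2 - 4*a + 3)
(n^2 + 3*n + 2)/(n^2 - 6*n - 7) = (n + 2)/(n - 7)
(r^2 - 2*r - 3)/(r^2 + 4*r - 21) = (r + 1)/(r + 7)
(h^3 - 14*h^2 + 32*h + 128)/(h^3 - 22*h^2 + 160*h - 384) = (h + 2)/(h - 6)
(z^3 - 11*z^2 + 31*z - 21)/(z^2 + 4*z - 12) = (z^3 - 11*z^2 + 31*z - 21)/(z^2 + 4*z - 12)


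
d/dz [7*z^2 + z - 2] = 14*z + 1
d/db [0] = 0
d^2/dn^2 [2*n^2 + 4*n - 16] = 4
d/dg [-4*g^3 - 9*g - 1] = -12*g^2 - 9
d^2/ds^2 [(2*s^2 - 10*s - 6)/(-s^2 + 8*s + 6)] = 12*(-s^3 - 3*s^2 + 6*s - 22)/(s^6 - 24*s^5 + 174*s^4 - 224*s^3 - 1044*s^2 - 864*s - 216)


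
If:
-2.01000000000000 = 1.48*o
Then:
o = -1.36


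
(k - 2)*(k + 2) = k^2 - 4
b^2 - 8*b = b*(b - 8)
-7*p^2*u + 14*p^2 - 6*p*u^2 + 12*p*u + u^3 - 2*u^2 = (-7*p + u)*(p + u)*(u - 2)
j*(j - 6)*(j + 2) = j^3 - 4*j^2 - 12*j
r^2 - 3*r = r*(r - 3)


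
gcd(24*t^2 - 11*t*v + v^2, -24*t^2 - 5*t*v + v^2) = 8*t - v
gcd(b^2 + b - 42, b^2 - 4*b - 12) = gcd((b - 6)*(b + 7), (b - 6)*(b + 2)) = b - 6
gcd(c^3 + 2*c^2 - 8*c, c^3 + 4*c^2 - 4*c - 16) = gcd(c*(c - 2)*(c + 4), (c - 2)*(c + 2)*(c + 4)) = c^2 + 2*c - 8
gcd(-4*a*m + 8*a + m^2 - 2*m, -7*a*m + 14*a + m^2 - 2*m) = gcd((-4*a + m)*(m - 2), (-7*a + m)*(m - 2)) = m - 2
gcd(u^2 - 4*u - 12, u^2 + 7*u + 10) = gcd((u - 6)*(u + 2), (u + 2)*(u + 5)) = u + 2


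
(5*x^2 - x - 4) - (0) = 5*x^2 - x - 4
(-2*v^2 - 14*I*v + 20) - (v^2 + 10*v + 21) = -3*v^2 - 10*v - 14*I*v - 1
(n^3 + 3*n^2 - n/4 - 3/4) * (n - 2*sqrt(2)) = n^4 - 2*sqrt(2)*n^3 + 3*n^3 - 6*sqrt(2)*n^2 - n^2/4 - 3*n/4 + sqrt(2)*n/2 + 3*sqrt(2)/2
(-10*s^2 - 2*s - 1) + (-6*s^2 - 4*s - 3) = -16*s^2 - 6*s - 4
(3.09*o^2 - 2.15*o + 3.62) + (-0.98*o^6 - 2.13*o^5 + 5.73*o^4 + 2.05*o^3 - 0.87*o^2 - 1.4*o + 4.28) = -0.98*o^6 - 2.13*o^5 + 5.73*o^4 + 2.05*o^3 + 2.22*o^2 - 3.55*o + 7.9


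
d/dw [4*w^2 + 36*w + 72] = 8*w + 36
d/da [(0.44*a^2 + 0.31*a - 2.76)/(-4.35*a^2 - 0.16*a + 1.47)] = (1.2781*a^2 - 22.7184*a + 0.0141)/(18.9225*a^4 + 1.392*a^3 - 12.7634*a^2 - 0.4704*a + 2.1609)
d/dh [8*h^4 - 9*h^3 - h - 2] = 32*h^3 - 27*h^2 - 1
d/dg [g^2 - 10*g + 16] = 2*g - 10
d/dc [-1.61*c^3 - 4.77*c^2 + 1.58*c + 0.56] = -4.83*c^2 - 9.54*c + 1.58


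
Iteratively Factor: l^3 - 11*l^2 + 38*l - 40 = (l - 5)*(l^2 - 6*l + 8) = (l - 5)*(l - 2)*(l - 4)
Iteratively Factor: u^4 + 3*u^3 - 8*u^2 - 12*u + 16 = (u - 1)*(u^3 + 4*u^2 - 4*u - 16) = (u - 1)*(u + 4)*(u^2 - 4) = (u - 1)*(u + 2)*(u + 4)*(u - 2)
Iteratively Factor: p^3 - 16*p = (p + 4)*(p^2 - 4*p) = p*(p + 4)*(p - 4)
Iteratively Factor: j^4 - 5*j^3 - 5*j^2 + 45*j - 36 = (j - 1)*(j^3 - 4*j^2 - 9*j + 36) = (j - 1)*(j + 3)*(j^2 - 7*j + 12) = (j - 3)*(j - 1)*(j + 3)*(j - 4)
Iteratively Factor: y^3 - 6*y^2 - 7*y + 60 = (y - 5)*(y^2 - y - 12) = (y - 5)*(y + 3)*(y - 4)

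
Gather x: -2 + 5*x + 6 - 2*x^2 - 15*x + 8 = -2*x^2 - 10*x + 12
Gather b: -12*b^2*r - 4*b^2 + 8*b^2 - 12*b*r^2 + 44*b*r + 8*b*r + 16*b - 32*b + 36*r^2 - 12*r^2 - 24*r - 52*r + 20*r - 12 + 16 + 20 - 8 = b^2*(4 - 12*r) + b*(-12*r^2 + 52*r - 16) + 24*r^2 - 56*r + 16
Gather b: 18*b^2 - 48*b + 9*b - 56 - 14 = 18*b^2 - 39*b - 70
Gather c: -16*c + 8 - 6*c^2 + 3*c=-6*c^2 - 13*c + 8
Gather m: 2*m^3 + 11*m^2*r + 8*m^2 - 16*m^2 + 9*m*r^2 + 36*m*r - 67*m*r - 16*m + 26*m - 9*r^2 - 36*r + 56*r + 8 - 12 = 2*m^3 + m^2*(11*r - 8) + m*(9*r^2 - 31*r + 10) - 9*r^2 + 20*r - 4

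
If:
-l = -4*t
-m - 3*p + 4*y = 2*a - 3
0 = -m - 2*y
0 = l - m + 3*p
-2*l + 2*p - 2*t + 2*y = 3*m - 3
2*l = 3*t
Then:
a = -3/10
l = 0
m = 9/10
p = 3/10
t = 0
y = -9/20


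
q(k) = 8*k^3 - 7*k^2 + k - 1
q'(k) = 24*k^2 - 14*k + 1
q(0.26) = -1.07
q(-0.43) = -3.36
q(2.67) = 104.04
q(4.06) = 423.06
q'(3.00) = 175.00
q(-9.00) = -6409.00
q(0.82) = -0.48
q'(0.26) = -1.02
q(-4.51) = -881.76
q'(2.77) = 146.37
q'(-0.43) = 11.46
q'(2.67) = 134.71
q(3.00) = 155.00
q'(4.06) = 339.77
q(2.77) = 118.09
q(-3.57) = -457.78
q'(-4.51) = 552.30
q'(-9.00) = 2071.00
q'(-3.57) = 356.86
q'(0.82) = 5.66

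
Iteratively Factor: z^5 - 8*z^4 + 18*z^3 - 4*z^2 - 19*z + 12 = (z - 1)*(z^4 - 7*z^3 + 11*z^2 + 7*z - 12) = (z - 4)*(z - 1)*(z^3 - 3*z^2 - z + 3) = (z - 4)*(z - 1)*(z + 1)*(z^2 - 4*z + 3) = (z - 4)*(z - 3)*(z - 1)*(z + 1)*(z - 1)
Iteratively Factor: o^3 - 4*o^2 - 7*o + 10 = (o + 2)*(o^2 - 6*o + 5) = (o - 5)*(o + 2)*(o - 1)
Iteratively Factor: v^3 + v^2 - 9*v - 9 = (v - 3)*(v^2 + 4*v + 3) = (v - 3)*(v + 3)*(v + 1)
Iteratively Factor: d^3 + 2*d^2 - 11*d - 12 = (d + 1)*(d^2 + d - 12) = (d + 1)*(d + 4)*(d - 3)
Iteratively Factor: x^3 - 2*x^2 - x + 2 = (x + 1)*(x^2 - 3*x + 2) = (x - 2)*(x + 1)*(x - 1)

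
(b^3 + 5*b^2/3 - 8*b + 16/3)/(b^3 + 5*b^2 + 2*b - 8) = (b - 4/3)/(b + 2)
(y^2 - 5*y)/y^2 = (y - 5)/y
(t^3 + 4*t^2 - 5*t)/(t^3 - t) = (t + 5)/(t + 1)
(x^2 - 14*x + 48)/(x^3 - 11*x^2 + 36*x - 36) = (x - 8)/(x^2 - 5*x + 6)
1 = 1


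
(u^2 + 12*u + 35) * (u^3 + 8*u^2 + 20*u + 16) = u^5 + 20*u^4 + 151*u^3 + 536*u^2 + 892*u + 560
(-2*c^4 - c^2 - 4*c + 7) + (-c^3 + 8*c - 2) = -2*c^4 - c^3 - c^2 + 4*c + 5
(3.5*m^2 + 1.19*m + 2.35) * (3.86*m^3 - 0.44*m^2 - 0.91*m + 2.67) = 13.51*m^5 + 3.0534*m^4 + 5.3624*m^3 + 7.2281*m^2 + 1.0388*m + 6.2745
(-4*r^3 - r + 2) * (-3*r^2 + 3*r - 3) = 12*r^5 - 12*r^4 + 15*r^3 - 9*r^2 + 9*r - 6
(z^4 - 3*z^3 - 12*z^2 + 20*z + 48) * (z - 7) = z^5 - 10*z^4 + 9*z^3 + 104*z^2 - 92*z - 336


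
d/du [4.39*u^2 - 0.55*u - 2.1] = 8.78*u - 0.55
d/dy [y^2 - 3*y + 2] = 2*y - 3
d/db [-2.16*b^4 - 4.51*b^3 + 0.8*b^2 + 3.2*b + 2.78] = -8.64*b^3 - 13.53*b^2 + 1.6*b + 3.2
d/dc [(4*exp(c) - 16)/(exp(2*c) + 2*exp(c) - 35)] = 4*(-2*(exp(c) - 4)*(exp(c) + 1) + exp(2*c) + 2*exp(c) - 35)*exp(c)/(exp(2*c) + 2*exp(c) - 35)^2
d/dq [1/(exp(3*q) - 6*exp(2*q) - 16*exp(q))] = (-3*exp(2*q) + 12*exp(q) + 16)*exp(-q)/(-exp(2*q) + 6*exp(q) + 16)^2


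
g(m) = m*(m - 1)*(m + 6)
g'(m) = m*(m - 1) + m*(m + 6) + (m - 1)*(m + 6) = 3*m^2 + 10*m - 6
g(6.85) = 514.93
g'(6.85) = 203.27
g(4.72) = 188.23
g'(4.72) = 108.04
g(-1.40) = 15.46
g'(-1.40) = -14.12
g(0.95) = -0.33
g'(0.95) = 6.21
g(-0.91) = 8.85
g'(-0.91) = -12.62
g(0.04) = -0.23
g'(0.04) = -5.60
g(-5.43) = 19.90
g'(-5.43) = 28.15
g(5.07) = 228.43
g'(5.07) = 121.81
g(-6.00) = 0.00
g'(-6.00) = 42.00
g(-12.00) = -936.00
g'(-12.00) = 306.00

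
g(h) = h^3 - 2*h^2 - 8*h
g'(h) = 3*h^2 - 4*h - 8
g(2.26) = -16.75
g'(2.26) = -1.72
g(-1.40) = 4.54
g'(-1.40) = 3.48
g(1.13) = -10.15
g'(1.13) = -8.69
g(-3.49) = -38.95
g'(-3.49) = 42.50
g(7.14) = 204.92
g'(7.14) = 116.38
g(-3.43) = -36.44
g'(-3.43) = 41.01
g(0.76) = -6.80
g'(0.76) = -9.31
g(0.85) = -7.63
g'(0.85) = -9.23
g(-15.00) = -3705.00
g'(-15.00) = 727.00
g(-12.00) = -1920.00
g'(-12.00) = 472.00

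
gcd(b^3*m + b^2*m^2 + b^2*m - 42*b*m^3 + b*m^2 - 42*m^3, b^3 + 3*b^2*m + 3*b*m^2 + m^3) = 1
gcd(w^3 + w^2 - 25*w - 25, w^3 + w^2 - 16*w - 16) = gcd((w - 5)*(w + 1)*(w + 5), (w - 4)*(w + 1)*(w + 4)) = w + 1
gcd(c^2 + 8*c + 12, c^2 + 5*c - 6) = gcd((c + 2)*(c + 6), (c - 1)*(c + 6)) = c + 6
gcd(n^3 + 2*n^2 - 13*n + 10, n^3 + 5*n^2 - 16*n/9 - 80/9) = n + 5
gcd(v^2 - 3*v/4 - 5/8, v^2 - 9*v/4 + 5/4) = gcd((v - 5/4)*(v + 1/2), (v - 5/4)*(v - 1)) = v - 5/4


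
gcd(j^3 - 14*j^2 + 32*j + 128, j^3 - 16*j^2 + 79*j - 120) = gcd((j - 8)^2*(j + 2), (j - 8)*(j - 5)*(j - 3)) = j - 8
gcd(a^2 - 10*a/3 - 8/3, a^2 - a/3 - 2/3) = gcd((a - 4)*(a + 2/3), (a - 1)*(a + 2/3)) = a + 2/3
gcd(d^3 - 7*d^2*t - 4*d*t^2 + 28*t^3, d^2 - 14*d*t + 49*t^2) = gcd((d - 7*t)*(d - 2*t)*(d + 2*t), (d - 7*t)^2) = -d + 7*t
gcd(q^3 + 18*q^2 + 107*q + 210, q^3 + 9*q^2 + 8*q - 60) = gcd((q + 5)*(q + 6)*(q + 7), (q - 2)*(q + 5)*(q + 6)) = q^2 + 11*q + 30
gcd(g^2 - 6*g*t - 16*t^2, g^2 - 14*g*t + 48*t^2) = -g + 8*t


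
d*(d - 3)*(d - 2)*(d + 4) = d^4 - d^3 - 14*d^2 + 24*d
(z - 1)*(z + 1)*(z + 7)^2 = z^4 + 14*z^3 + 48*z^2 - 14*z - 49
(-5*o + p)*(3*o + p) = -15*o^2 - 2*o*p + p^2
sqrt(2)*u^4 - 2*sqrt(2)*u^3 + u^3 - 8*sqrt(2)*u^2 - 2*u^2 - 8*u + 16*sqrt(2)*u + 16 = (u - 2)*(u - 2*sqrt(2))*(u + 2*sqrt(2))*(sqrt(2)*u + 1)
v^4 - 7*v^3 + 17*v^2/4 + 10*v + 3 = (v - 6)*(v - 2)*(v + 1/2)^2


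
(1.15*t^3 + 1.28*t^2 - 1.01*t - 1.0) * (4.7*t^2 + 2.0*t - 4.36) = 5.405*t^5 + 8.316*t^4 - 7.201*t^3 - 12.3008*t^2 + 2.4036*t + 4.36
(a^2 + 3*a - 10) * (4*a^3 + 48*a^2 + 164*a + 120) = 4*a^5 + 60*a^4 + 268*a^3 + 132*a^2 - 1280*a - 1200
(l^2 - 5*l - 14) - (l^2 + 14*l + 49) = -19*l - 63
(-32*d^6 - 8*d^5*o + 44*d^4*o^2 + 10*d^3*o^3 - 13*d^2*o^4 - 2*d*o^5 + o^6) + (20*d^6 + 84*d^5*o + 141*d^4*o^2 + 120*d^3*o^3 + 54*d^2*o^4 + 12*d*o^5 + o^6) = -12*d^6 + 76*d^5*o + 185*d^4*o^2 + 130*d^3*o^3 + 41*d^2*o^4 + 10*d*o^5 + 2*o^6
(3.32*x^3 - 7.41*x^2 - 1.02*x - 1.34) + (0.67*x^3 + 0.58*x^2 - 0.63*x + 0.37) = 3.99*x^3 - 6.83*x^2 - 1.65*x - 0.97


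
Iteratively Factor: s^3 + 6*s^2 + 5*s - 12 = (s - 1)*(s^2 + 7*s + 12) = (s - 1)*(s + 3)*(s + 4)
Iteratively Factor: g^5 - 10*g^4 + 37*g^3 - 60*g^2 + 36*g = (g - 3)*(g^4 - 7*g^3 + 16*g^2 - 12*g) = g*(g - 3)*(g^3 - 7*g^2 + 16*g - 12) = g*(g - 3)^2*(g^2 - 4*g + 4) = g*(g - 3)^2*(g - 2)*(g - 2)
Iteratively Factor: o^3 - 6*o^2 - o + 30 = (o + 2)*(o^2 - 8*o + 15) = (o - 5)*(o + 2)*(o - 3)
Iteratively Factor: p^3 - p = (p + 1)*(p^2 - p) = (p - 1)*(p + 1)*(p)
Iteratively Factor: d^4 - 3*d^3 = (d)*(d^3 - 3*d^2) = d^2*(d^2 - 3*d) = d^3*(d - 3)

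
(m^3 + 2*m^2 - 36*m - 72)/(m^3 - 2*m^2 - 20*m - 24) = (m + 6)/(m + 2)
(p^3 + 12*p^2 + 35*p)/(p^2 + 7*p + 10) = p*(p + 7)/(p + 2)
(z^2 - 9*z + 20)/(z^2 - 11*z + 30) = (z - 4)/(z - 6)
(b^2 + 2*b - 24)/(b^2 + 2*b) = (b^2 + 2*b - 24)/(b*(b + 2))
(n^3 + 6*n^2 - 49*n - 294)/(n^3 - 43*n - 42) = (n + 7)/(n + 1)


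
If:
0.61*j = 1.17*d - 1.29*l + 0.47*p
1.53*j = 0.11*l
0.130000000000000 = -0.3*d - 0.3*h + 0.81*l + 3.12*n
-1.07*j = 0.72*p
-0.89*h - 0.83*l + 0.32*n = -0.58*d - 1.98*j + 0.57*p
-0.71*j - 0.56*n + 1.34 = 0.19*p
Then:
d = -31.04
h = -0.37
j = -1.89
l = -26.24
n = 3.83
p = 2.80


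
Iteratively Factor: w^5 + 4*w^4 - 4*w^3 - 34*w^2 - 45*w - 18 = (w - 3)*(w^4 + 7*w^3 + 17*w^2 + 17*w + 6) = (w - 3)*(w + 2)*(w^3 + 5*w^2 + 7*w + 3) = (w - 3)*(w + 1)*(w + 2)*(w^2 + 4*w + 3) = (w - 3)*(w + 1)^2*(w + 2)*(w + 3)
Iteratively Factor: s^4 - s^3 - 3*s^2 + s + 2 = (s - 1)*(s^3 - 3*s - 2) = (s - 1)*(s + 1)*(s^2 - s - 2) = (s - 1)*(s + 1)^2*(s - 2)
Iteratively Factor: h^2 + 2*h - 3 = (h + 3)*(h - 1)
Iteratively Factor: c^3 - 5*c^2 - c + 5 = (c - 1)*(c^2 - 4*c - 5) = (c - 5)*(c - 1)*(c + 1)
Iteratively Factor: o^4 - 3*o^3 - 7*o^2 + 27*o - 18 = (o + 3)*(o^3 - 6*o^2 + 11*o - 6) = (o - 1)*(o + 3)*(o^2 - 5*o + 6) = (o - 3)*(o - 1)*(o + 3)*(o - 2)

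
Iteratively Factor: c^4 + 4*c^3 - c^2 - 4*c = (c + 1)*(c^3 + 3*c^2 - 4*c) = (c + 1)*(c + 4)*(c^2 - c) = c*(c + 1)*(c + 4)*(c - 1)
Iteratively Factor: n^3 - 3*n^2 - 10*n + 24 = (n - 2)*(n^2 - n - 12) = (n - 2)*(n + 3)*(n - 4)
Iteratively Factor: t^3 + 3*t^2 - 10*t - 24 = (t - 3)*(t^2 + 6*t + 8) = (t - 3)*(t + 4)*(t + 2)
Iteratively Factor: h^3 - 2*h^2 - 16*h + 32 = (h + 4)*(h^2 - 6*h + 8) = (h - 4)*(h + 4)*(h - 2)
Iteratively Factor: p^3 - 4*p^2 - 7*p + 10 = (p + 2)*(p^2 - 6*p + 5) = (p - 5)*(p + 2)*(p - 1)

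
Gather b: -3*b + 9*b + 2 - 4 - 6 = 6*b - 8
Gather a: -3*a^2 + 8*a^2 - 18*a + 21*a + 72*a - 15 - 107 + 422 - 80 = 5*a^2 + 75*a + 220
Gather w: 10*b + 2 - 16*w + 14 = 10*b - 16*w + 16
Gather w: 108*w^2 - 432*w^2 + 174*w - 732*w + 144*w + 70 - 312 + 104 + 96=-324*w^2 - 414*w - 42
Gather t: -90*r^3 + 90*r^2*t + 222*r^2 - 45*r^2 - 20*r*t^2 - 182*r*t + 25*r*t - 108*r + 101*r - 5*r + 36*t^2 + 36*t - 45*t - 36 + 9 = -90*r^3 + 177*r^2 - 12*r + t^2*(36 - 20*r) + t*(90*r^2 - 157*r - 9) - 27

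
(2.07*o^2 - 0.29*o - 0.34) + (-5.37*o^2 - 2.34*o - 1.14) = -3.3*o^2 - 2.63*o - 1.48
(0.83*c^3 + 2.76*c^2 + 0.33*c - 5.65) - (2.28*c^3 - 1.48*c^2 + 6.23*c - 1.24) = -1.45*c^3 + 4.24*c^2 - 5.9*c - 4.41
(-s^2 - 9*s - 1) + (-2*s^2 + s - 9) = -3*s^2 - 8*s - 10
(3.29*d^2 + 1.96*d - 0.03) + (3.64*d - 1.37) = 3.29*d^2 + 5.6*d - 1.4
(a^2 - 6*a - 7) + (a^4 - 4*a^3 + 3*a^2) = a^4 - 4*a^3 + 4*a^2 - 6*a - 7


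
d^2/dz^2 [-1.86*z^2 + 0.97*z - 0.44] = -3.72000000000000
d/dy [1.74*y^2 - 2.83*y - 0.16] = 3.48*y - 2.83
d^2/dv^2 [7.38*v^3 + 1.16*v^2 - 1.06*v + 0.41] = 44.28*v + 2.32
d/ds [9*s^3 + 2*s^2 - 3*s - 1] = 27*s^2 + 4*s - 3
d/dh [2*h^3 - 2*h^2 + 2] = 2*h*(3*h - 2)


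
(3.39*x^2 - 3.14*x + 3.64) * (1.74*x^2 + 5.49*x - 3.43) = 5.8986*x^4 + 13.1475*x^3 - 22.5327*x^2 + 30.7538*x - 12.4852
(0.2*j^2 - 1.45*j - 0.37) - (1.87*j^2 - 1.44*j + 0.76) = -1.67*j^2 - 0.01*j - 1.13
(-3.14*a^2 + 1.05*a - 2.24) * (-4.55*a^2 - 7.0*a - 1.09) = 14.287*a^4 + 17.2025*a^3 + 6.2646*a^2 + 14.5355*a + 2.4416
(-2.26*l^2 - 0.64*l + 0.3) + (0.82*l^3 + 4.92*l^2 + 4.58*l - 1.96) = 0.82*l^3 + 2.66*l^2 + 3.94*l - 1.66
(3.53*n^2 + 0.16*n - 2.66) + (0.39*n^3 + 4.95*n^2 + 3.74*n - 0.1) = 0.39*n^3 + 8.48*n^2 + 3.9*n - 2.76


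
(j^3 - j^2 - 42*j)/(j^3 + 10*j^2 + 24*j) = (j - 7)/(j + 4)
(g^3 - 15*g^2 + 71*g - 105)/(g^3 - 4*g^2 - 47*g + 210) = (g^2 - 10*g + 21)/(g^2 + g - 42)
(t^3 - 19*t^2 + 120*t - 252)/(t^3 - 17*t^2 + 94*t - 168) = (t - 6)/(t - 4)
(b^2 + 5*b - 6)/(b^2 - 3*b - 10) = (-b^2 - 5*b + 6)/(-b^2 + 3*b + 10)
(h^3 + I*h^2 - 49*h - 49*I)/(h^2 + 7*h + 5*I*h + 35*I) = (h^2 + h*(-7 + I) - 7*I)/(h + 5*I)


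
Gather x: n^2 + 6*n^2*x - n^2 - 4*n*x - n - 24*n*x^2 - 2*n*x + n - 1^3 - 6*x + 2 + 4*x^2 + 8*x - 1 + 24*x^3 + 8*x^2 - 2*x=24*x^3 + x^2*(12 - 24*n) + x*(6*n^2 - 6*n)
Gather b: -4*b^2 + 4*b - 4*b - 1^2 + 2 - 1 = -4*b^2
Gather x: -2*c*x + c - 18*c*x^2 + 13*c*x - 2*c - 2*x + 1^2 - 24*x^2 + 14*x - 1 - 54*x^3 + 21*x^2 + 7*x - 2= -c - 54*x^3 + x^2*(-18*c - 3) + x*(11*c + 19) - 2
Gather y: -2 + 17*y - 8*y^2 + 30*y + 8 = -8*y^2 + 47*y + 6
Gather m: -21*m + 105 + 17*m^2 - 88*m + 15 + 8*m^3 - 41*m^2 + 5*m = 8*m^3 - 24*m^2 - 104*m + 120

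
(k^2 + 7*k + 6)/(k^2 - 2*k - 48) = (k + 1)/(k - 8)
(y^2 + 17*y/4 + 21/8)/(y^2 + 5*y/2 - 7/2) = (y + 3/4)/(y - 1)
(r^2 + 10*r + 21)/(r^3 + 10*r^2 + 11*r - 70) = (r + 3)/(r^2 + 3*r - 10)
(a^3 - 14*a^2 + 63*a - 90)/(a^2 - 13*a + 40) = (a^2 - 9*a + 18)/(a - 8)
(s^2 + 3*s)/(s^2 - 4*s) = (s + 3)/(s - 4)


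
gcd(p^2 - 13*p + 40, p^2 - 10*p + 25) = p - 5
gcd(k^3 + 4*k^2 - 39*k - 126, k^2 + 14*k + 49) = k + 7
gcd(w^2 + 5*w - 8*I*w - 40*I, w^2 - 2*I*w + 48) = w - 8*I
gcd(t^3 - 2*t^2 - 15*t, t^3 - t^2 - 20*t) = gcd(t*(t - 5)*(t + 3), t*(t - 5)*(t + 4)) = t^2 - 5*t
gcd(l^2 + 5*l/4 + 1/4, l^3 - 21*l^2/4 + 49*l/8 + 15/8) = l + 1/4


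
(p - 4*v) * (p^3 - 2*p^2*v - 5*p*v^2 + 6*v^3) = p^4 - 6*p^3*v + 3*p^2*v^2 + 26*p*v^3 - 24*v^4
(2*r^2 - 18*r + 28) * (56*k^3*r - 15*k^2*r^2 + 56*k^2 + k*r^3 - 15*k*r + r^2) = 112*k^3*r^3 - 1008*k^3*r^2 + 1568*k^3*r - 30*k^2*r^4 + 270*k^2*r^3 - 308*k^2*r^2 - 1008*k^2*r + 1568*k^2 + 2*k*r^5 - 18*k*r^4 - 2*k*r^3 + 270*k*r^2 - 420*k*r + 2*r^4 - 18*r^3 + 28*r^2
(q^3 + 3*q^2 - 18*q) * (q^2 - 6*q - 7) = q^5 - 3*q^4 - 43*q^3 + 87*q^2 + 126*q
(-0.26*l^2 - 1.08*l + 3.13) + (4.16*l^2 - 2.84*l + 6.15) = 3.9*l^2 - 3.92*l + 9.28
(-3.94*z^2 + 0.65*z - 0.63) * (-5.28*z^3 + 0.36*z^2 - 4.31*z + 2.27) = 20.8032*z^5 - 4.8504*z^4 + 20.5418*z^3 - 11.9721*z^2 + 4.1908*z - 1.4301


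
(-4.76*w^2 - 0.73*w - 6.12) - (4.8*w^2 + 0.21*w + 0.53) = -9.56*w^2 - 0.94*w - 6.65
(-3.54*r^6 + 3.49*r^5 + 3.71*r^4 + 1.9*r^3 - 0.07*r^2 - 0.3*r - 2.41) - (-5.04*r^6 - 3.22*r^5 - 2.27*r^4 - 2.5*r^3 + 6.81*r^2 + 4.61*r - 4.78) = 1.5*r^6 + 6.71*r^5 + 5.98*r^4 + 4.4*r^3 - 6.88*r^2 - 4.91*r + 2.37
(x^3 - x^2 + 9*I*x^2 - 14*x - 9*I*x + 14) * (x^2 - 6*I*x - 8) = x^5 - x^4 + 3*I*x^4 + 32*x^3 - 3*I*x^3 - 32*x^2 + 12*I*x^2 + 112*x - 12*I*x - 112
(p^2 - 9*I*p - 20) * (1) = p^2 - 9*I*p - 20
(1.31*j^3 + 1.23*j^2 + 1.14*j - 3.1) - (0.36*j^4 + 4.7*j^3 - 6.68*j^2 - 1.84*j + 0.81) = -0.36*j^4 - 3.39*j^3 + 7.91*j^2 + 2.98*j - 3.91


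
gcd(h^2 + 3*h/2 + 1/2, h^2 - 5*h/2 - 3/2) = h + 1/2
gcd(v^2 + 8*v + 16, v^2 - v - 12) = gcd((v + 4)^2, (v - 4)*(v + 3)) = 1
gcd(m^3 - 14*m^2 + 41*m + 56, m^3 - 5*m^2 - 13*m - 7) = m^2 - 6*m - 7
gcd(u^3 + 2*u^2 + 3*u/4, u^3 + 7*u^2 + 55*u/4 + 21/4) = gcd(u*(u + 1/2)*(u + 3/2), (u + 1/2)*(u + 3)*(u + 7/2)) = u + 1/2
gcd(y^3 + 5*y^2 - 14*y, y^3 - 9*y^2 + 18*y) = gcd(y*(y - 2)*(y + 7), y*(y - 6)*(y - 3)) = y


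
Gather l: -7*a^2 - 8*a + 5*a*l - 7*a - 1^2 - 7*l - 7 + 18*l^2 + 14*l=-7*a^2 - 15*a + 18*l^2 + l*(5*a + 7) - 8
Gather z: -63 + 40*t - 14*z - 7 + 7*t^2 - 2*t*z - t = 7*t^2 + 39*t + z*(-2*t - 14) - 70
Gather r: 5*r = 5*r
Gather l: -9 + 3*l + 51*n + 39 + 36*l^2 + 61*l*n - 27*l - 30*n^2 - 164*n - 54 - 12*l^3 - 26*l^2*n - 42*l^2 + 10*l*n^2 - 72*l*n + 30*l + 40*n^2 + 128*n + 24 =-12*l^3 + l^2*(-26*n - 6) + l*(10*n^2 - 11*n + 6) + 10*n^2 + 15*n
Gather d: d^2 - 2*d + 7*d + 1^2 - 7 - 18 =d^2 + 5*d - 24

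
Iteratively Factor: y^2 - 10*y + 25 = (y - 5)*(y - 5)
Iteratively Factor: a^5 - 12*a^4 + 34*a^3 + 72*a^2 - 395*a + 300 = (a - 5)*(a^4 - 7*a^3 - a^2 + 67*a - 60) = (a - 5)*(a - 4)*(a^3 - 3*a^2 - 13*a + 15) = (a - 5)*(a - 4)*(a + 3)*(a^2 - 6*a + 5) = (a - 5)*(a - 4)*(a - 1)*(a + 3)*(a - 5)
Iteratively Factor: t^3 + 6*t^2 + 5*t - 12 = (t + 4)*(t^2 + 2*t - 3) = (t - 1)*(t + 4)*(t + 3)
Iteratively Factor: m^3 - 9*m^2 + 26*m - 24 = (m - 2)*(m^2 - 7*m + 12) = (m - 3)*(m - 2)*(m - 4)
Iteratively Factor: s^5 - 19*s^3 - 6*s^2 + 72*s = (s + 3)*(s^4 - 3*s^3 - 10*s^2 + 24*s) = (s - 2)*(s + 3)*(s^3 - s^2 - 12*s) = (s - 4)*(s - 2)*(s + 3)*(s^2 + 3*s) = (s - 4)*(s - 2)*(s + 3)^2*(s)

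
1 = 1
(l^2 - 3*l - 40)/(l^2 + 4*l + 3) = (l^2 - 3*l - 40)/(l^2 + 4*l + 3)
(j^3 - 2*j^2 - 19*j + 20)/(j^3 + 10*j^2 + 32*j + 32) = (j^2 - 6*j + 5)/(j^2 + 6*j + 8)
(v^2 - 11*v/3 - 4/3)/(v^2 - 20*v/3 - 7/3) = (v - 4)/(v - 7)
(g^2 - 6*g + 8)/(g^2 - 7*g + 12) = (g - 2)/(g - 3)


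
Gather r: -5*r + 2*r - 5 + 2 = -3*r - 3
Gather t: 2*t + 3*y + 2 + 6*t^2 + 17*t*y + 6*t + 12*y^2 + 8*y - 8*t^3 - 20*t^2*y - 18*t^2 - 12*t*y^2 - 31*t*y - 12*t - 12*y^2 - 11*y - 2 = -8*t^3 + t^2*(-20*y - 12) + t*(-12*y^2 - 14*y - 4)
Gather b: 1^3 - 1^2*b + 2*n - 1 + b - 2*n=0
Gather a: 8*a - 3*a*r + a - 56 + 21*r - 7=a*(9 - 3*r) + 21*r - 63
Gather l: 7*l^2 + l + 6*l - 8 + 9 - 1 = 7*l^2 + 7*l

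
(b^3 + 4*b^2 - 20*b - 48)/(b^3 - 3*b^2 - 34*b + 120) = (b + 2)/(b - 5)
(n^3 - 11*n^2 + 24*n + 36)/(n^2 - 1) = (n^2 - 12*n + 36)/(n - 1)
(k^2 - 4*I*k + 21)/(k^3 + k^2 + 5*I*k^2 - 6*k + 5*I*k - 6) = (k - 7*I)/(k^2 + k*(1 + 2*I) + 2*I)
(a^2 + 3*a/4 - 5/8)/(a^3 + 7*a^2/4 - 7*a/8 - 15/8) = (2*a - 1)/(2*a^2 + a - 3)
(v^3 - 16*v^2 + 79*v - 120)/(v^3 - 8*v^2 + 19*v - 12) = (v^2 - 13*v + 40)/(v^2 - 5*v + 4)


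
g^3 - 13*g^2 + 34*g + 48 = (g - 8)*(g - 6)*(g + 1)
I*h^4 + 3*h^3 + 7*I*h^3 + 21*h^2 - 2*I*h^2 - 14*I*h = h*(h + 7)*(h - 2*I)*(I*h + 1)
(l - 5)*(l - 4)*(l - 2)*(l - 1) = l^4 - 12*l^3 + 49*l^2 - 78*l + 40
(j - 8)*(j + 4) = j^2 - 4*j - 32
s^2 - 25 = (s - 5)*(s + 5)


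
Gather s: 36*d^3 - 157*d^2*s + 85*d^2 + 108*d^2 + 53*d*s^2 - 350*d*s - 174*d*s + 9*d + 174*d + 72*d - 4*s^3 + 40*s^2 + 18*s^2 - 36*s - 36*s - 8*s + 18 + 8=36*d^3 + 193*d^2 + 255*d - 4*s^3 + s^2*(53*d + 58) + s*(-157*d^2 - 524*d - 80) + 26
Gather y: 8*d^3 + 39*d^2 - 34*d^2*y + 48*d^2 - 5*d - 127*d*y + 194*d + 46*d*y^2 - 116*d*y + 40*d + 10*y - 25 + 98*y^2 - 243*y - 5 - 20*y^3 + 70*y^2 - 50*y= 8*d^3 + 87*d^2 + 229*d - 20*y^3 + y^2*(46*d + 168) + y*(-34*d^2 - 243*d - 283) - 30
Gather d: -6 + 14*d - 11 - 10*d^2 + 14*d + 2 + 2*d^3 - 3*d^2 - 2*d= 2*d^3 - 13*d^2 + 26*d - 15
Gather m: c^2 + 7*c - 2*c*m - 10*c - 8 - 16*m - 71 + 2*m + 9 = c^2 - 3*c + m*(-2*c - 14) - 70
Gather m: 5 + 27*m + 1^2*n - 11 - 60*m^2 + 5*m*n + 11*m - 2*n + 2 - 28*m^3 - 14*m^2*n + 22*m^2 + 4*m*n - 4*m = -28*m^3 + m^2*(-14*n - 38) + m*(9*n + 34) - n - 4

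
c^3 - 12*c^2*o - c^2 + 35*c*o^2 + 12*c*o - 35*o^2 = (c - 1)*(c - 7*o)*(c - 5*o)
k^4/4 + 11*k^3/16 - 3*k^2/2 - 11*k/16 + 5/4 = (k/4 + 1)*(k - 5/4)*(k - 1)*(k + 1)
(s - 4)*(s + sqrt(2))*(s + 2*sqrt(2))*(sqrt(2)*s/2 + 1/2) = sqrt(2)*s^4/2 - 2*sqrt(2)*s^3 + 7*s^3/2 - 14*s^2 + 7*sqrt(2)*s^2/2 - 14*sqrt(2)*s + 2*s - 8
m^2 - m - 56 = (m - 8)*(m + 7)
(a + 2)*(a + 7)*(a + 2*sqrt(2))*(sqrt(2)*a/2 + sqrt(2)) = sqrt(2)*a^4/2 + 2*a^3 + 11*sqrt(2)*a^3/2 + 22*a^2 + 16*sqrt(2)*a^2 + 14*sqrt(2)*a + 64*a + 56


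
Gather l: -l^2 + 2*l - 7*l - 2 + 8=-l^2 - 5*l + 6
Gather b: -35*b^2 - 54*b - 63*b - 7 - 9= -35*b^2 - 117*b - 16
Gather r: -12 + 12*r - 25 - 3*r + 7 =9*r - 30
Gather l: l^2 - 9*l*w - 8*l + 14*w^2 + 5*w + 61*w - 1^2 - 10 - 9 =l^2 + l*(-9*w - 8) + 14*w^2 + 66*w - 20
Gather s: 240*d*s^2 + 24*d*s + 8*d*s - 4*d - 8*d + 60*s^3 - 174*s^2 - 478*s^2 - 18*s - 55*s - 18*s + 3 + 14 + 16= -12*d + 60*s^3 + s^2*(240*d - 652) + s*(32*d - 91) + 33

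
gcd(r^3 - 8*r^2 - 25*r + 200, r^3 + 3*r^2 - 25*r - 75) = r^2 - 25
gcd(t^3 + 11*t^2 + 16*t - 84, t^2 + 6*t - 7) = t + 7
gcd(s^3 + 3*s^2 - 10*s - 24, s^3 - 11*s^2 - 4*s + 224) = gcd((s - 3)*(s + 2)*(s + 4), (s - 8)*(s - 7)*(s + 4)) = s + 4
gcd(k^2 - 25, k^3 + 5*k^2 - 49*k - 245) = k + 5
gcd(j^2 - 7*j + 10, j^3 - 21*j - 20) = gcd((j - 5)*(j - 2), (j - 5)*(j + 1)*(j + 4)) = j - 5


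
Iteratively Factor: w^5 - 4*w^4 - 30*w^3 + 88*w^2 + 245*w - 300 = (w + 3)*(w^4 - 7*w^3 - 9*w^2 + 115*w - 100) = (w - 5)*(w + 3)*(w^3 - 2*w^2 - 19*w + 20) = (w - 5)^2*(w + 3)*(w^2 + 3*w - 4) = (w - 5)^2*(w + 3)*(w + 4)*(w - 1)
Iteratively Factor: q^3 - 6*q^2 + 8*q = (q)*(q^2 - 6*q + 8) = q*(q - 4)*(q - 2)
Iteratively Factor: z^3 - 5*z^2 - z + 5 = (z - 1)*(z^2 - 4*z - 5) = (z - 5)*(z - 1)*(z + 1)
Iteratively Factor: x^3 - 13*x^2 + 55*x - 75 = (x - 3)*(x^2 - 10*x + 25) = (x - 5)*(x - 3)*(x - 5)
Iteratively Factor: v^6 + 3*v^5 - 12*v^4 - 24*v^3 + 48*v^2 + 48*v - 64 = (v + 2)*(v^5 + v^4 - 14*v^3 + 4*v^2 + 40*v - 32) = (v + 2)*(v + 4)*(v^4 - 3*v^3 - 2*v^2 + 12*v - 8) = (v - 2)*(v + 2)*(v + 4)*(v^3 - v^2 - 4*v + 4) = (v - 2)^2*(v + 2)*(v + 4)*(v^2 + v - 2) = (v - 2)^2*(v - 1)*(v + 2)*(v + 4)*(v + 2)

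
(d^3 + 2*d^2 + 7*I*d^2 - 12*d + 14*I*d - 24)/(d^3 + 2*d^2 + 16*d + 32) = (d + 3*I)/(d - 4*I)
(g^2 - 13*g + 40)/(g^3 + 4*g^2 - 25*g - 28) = (g^2 - 13*g + 40)/(g^3 + 4*g^2 - 25*g - 28)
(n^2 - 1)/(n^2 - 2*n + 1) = (n + 1)/(n - 1)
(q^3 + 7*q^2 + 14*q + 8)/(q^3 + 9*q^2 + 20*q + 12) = (q + 4)/(q + 6)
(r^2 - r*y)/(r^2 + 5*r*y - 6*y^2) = r/(r + 6*y)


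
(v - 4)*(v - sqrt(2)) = v^2 - 4*v - sqrt(2)*v + 4*sqrt(2)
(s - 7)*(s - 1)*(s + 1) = s^3 - 7*s^2 - s + 7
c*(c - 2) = c^2 - 2*c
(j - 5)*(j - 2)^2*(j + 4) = j^4 - 5*j^3 - 12*j^2 + 76*j - 80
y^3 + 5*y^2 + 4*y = y*(y + 1)*(y + 4)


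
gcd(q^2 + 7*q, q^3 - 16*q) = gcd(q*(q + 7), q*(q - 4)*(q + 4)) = q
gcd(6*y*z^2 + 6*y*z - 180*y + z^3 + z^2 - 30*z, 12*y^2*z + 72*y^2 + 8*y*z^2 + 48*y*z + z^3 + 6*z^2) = 6*y*z + 36*y + z^2 + 6*z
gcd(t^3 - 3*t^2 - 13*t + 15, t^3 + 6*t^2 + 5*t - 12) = t^2 + 2*t - 3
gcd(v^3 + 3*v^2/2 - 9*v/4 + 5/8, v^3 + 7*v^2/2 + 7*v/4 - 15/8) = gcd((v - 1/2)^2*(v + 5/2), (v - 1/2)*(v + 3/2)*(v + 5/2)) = v^2 + 2*v - 5/4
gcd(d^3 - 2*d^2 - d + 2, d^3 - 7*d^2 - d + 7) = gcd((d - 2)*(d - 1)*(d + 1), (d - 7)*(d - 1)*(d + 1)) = d^2 - 1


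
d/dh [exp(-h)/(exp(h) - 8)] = 2*(4 - exp(h))*exp(-h)/(exp(2*h) - 16*exp(h) + 64)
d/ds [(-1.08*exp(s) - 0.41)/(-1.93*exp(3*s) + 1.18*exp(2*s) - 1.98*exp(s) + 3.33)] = (-4.1688*exp(3*s) - 1.0995*exp(2*s) + 0.9676*exp(s) - 4.4082)*exp(s)/(3.7249*exp(6*s) - 4.5548*exp(5*s) + 9.0352*exp(4*s) - 17.5266*exp(3*s) + 11.7792*exp(2*s) - 13.1868*exp(s) + 11.0889)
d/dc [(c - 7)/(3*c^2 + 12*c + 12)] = (16 - c)/(3*(c^3 + 6*c^2 + 12*c + 8))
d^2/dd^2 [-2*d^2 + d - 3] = -4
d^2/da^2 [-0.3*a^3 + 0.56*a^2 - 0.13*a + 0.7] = 1.12 - 1.8*a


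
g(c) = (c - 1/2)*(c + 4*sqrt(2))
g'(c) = 2*c - 1/2 + 4*sqrt(2)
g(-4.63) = -5.27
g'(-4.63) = -4.10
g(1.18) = 4.65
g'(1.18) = 7.52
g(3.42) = 26.50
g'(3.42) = 12.00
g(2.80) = 19.45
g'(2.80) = 10.76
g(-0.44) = -4.90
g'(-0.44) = 4.28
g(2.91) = 20.65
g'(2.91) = 10.98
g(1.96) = 11.12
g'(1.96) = 9.08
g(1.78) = 9.52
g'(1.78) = 8.72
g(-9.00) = 31.76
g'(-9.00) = -12.84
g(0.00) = -2.83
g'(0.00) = 5.16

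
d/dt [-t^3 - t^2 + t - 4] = -3*t^2 - 2*t + 1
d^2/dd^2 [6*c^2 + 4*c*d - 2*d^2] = -4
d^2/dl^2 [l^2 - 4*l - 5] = 2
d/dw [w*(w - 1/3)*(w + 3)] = 3*w^2 + 16*w/3 - 1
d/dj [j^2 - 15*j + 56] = 2*j - 15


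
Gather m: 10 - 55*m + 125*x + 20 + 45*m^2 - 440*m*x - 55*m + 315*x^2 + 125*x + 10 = 45*m^2 + m*(-440*x - 110) + 315*x^2 + 250*x + 40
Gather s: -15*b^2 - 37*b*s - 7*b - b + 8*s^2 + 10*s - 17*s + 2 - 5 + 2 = -15*b^2 - 8*b + 8*s^2 + s*(-37*b - 7) - 1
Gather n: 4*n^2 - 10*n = 4*n^2 - 10*n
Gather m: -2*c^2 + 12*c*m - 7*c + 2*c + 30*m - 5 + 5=-2*c^2 - 5*c + m*(12*c + 30)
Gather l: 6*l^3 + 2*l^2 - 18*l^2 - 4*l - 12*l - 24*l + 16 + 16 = 6*l^3 - 16*l^2 - 40*l + 32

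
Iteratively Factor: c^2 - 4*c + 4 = (c - 2)*(c - 2)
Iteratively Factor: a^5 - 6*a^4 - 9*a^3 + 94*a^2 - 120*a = (a + 4)*(a^4 - 10*a^3 + 31*a^2 - 30*a) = (a - 3)*(a + 4)*(a^3 - 7*a^2 + 10*a) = (a - 3)*(a - 2)*(a + 4)*(a^2 - 5*a) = (a - 5)*(a - 3)*(a - 2)*(a + 4)*(a)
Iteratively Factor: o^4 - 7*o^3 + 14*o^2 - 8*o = (o)*(o^3 - 7*o^2 + 14*o - 8) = o*(o - 1)*(o^2 - 6*o + 8) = o*(o - 4)*(o - 1)*(o - 2)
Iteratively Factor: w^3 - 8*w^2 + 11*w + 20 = (w - 5)*(w^2 - 3*w - 4) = (w - 5)*(w + 1)*(w - 4)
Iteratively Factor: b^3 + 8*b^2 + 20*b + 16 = (b + 4)*(b^2 + 4*b + 4) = (b + 2)*(b + 4)*(b + 2)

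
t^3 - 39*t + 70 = (t - 5)*(t - 2)*(t + 7)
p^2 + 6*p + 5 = (p + 1)*(p + 5)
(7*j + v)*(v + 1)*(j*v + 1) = 7*j^2*v^2 + 7*j^2*v + j*v^3 + j*v^2 + 7*j*v + 7*j + v^2 + v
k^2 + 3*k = k*(k + 3)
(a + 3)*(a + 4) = a^2 + 7*a + 12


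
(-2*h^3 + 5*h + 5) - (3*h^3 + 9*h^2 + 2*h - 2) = -5*h^3 - 9*h^2 + 3*h + 7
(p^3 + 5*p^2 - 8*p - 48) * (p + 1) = p^4 + 6*p^3 - 3*p^2 - 56*p - 48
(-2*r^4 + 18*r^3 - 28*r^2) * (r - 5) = -2*r^5 + 28*r^4 - 118*r^3 + 140*r^2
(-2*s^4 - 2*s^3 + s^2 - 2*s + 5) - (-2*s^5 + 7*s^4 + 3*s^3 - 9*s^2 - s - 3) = 2*s^5 - 9*s^4 - 5*s^3 + 10*s^2 - s + 8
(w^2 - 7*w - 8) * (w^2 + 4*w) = w^4 - 3*w^3 - 36*w^2 - 32*w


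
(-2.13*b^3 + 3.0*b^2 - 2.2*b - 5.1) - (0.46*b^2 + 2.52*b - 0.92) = -2.13*b^3 + 2.54*b^2 - 4.72*b - 4.18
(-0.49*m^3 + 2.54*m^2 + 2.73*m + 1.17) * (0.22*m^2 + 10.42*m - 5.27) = -0.1078*m^5 - 4.547*m^4 + 29.6497*m^3 + 15.3182*m^2 - 2.1957*m - 6.1659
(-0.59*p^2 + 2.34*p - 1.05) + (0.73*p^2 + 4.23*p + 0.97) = 0.14*p^2 + 6.57*p - 0.0800000000000001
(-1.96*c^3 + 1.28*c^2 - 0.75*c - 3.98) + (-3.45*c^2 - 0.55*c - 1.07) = -1.96*c^3 - 2.17*c^2 - 1.3*c - 5.05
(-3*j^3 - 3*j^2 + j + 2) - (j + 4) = -3*j^3 - 3*j^2 - 2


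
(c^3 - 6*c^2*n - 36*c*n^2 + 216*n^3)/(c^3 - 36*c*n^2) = (c - 6*n)/c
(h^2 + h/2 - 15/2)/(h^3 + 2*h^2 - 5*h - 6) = (h - 5/2)/(h^2 - h - 2)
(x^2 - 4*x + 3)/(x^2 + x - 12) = (x - 1)/(x + 4)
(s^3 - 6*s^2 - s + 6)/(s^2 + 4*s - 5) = (s^2 - 5*s - 6)/(s + 5)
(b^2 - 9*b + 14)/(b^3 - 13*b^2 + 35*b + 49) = (b - 2)/(b^2 - 6*b - 7)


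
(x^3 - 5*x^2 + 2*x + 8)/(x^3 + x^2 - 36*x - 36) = (x^2 - 6*x + 8)/(x^2 - 36)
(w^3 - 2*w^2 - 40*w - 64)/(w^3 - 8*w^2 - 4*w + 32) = (w + 4)/(w - 2)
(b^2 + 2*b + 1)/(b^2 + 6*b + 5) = (b + 1)/(b + 5)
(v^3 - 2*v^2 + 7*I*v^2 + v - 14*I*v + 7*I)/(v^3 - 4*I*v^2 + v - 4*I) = (v^3 + v^2*(-2 + 7*I) + v*(1 - 14*I) + 7*I)/(v^3 - 4*I*v^2 + v - 4*I)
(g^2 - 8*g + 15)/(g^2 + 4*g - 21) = (g - 5)/(g + 7)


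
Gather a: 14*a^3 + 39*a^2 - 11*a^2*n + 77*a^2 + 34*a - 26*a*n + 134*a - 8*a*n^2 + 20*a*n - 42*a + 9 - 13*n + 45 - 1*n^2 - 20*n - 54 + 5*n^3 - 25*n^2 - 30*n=14*a^3 + a^2*(116 - 11*n) + a*(-8*n^2 - 6*n + 126) + 5*n^3 - 26*n^2 - 63*n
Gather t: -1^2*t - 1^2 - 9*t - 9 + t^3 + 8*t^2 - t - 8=t^3 + 8*t^2 - 11*t - 18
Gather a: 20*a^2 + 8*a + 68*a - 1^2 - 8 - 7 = 20*a^2 + 76*a - 16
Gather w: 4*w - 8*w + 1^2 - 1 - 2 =-4*w - 2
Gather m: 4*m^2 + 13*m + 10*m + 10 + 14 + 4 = 4*m^2 + 23*m + 28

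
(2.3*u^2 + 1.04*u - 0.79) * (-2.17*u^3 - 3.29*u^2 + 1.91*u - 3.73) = -4.991*u^5 - 9.8238*u^4 + 2.6857*u^3 - 3.9935*u^2 - 5.3881*u + 2.9467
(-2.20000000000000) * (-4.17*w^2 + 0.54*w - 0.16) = 9.174*w^2 - 1.188*w + 0.352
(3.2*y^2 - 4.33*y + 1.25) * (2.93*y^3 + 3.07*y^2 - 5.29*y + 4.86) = 9.376*y^5 - 2.8629*y^4 - 26.5586*y^3 + 42.2952*y^2 - 27.6563*y + 6.075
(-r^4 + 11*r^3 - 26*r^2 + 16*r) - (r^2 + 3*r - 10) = -r^4 + 11*r^3 - 27*r^2 + 13*r + 10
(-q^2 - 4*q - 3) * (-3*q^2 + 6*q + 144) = 3*q^4 + 6*q^3 - 159*q^2 - 594*q - 432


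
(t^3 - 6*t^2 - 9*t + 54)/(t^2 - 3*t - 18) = t - 3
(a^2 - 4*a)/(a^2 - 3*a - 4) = a/(a + 1)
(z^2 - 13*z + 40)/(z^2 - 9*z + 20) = (z - 8)/(z - 4)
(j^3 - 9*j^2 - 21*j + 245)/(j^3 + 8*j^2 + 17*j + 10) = (j^2 - 14*j + 49)/(j^2 + 3*j + 2)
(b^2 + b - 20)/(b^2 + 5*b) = (b - 4)/b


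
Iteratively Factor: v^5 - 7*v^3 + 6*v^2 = (v)*(v^4 - 7*v^2 + 6*v) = v*(v + 3)*(v^3 - 3*v^2 + 2*v) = v^2*(v + 3)*(v^2 - 3*v + 2) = v^2*(v - 2)*(v + 3)*(v - 1)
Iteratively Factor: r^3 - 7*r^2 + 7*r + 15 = (r - 3)*(r^2 - 4*r - 5) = (r - 3)*(r + 1)*(r - 5)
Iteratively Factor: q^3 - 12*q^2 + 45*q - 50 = (q - 5)*(q^2 - 7*q + 10) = (q - 5)^2*(q - 2)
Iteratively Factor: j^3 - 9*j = (j)*(j^2 - 9) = j*(j - 3)*(j + 3)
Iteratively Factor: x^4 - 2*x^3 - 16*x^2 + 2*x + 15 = (x - 5)*(x^3 + 3*x^2 - x - 3) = (x - 5)*(x - 1)*(x^2 + 4*x + 3) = (x - 5)*(x - 1)*(x + 3)*(x + 1)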